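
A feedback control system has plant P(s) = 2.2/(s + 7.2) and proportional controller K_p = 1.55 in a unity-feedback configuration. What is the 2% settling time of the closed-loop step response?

T_s ≈ 0.377 s

Closed-loop transfer function: T(s) = K_p·P(s)/(1 + K_p·P(s)) = 3.41/(s + 7.2 + 3.41) = 3.41/(s + 10.61).
Time constant τ = 1/10.61 = 0.09425 s, so the 2% settling time is about 4τ = 0.377 s.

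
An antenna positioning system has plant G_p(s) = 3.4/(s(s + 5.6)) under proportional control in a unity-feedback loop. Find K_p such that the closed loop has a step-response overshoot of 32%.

From %OS = 100·exp(−πζ/√(1−ζ²)) = 32%, ζ = −ln(0.32)/√(π²+ln²(0.32)) = 0.341.
Characteristic equation s² + 5.6s + 3.4K_p = 0 gives ζ = 5.6/(2√(3.4K_p)).
Setting ζ = 0.341: √(3.4K_p) = 5.6/(2·0.341) = 8.212, so K_p = 67.44/3.4 = 19.8.

K_p = 19.8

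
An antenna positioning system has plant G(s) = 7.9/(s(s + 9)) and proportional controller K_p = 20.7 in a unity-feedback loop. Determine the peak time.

T_p = 0.262 s

The closed-loop denominator s² + 9s + 163.5 gives ω_n = √163.5 = 12.79 and ζ = 9/(2ω_n) = 0.3519.
Damped frequency ω_d = ω_n√(1−ζ²) = 11.97 rad/s, so peak time T_p = π/ω_d = 0.262 s.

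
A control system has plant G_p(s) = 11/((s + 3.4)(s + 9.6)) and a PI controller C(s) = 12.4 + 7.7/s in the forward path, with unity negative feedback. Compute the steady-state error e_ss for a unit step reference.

The open loop C(s)G_p(s) has a pole at the origin (type 1), so the static position error constant is infinite and e_ss = 1/(1+∞) = 0.

0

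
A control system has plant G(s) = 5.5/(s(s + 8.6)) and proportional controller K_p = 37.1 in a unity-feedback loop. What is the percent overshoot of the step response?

Closed-loop characteristic equation: s² + 8.6s + 204.1 = 0, so ω_n = 14.28 rad/s and ζ = 8.6/(2·14.28) = 0.301.
%OS = 100·exp(−πζ/√(1−ζ²)) = 100·exp(−π·0.301/√0.9094) = 37.1%.

37.1%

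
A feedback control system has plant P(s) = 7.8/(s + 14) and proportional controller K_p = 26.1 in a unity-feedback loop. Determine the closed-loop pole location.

s = -217.6

Closed-loop transfer function: T(s) = K_p·P(s)/(1 + K_p·P(s)) = 203.6/(s + 14 + 203.6) = 203.6/(s + 217.6).
The closed-loop pole is at s = −217.6.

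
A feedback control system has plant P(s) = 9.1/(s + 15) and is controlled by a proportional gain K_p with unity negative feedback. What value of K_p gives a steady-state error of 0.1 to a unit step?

Steady-state error for a unit step on this type-0 loop is 1/(1 + K_p·P(0)).
P(0) = 0.6067. Require 1/(1 + K_p·0.6067) = 0.1, so 1 + 0.6067·K_p = 10.
K_p = (10 − 1)/0.6067 = 14.8.

K_p = 14.8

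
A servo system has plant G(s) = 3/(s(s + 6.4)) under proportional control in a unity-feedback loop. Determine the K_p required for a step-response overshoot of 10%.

From %OS = 100·exp(−πζ/√(1−ζ²)) = 10%, ζ = −ln(0.1)/√(π²+ln²(0.1)) = 0.5912.
Characteristic equation s² + 6.4s + 3K_p = 0 gives ζ = 6.4/(2√(3K_p)).
Setting ζ = 0.5912: √(3K_p) = 6.4/(2·0.5912) = 5.413, so K_p = 29.3/3 = 9.77.

K_p = 9.77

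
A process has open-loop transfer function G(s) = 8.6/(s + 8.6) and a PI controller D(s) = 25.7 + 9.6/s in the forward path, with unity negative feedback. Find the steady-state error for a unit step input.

0

The open loop D(s)G(s) has a pole at the origin (type 1), so the static position error constant is infinite and e_ss = 1/(1+∞) = 0.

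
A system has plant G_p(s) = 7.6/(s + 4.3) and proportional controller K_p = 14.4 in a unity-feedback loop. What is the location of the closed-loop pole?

Closed-loop transfer function: T(s) = K_p·G_p(s)/(1 + K_p·G_p(s)) = 109.4/(s + 4.3 + 109.4) = 109.4/(s + 113.7).
The closed-loop pole is at s = −113.7.

s = -113.7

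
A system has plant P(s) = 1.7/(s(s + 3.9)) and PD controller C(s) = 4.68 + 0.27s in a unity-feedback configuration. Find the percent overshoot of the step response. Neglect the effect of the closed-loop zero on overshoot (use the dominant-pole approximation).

2.18%

Forward path: (4.68 + 0.27s)·1.7/(s(s+3.9)). The closed-loop characteristic equation is s² + (3.9 + 1.7·0.27)s + 1.7·4.68 = 0.
That is s² + 4.359s + 7.956 = 0, so ω_n = 2.821 rad/s and ζ = 4.359/(2·2.821) = 0.7727.
%OS = 100·exp(−πζ/√(1−ζ²)) = 2.18%.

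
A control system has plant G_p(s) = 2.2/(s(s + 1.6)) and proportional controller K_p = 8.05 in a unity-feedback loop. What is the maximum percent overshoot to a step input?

54.4%

Closed-loop characteristic equation: s² + 1.6s + 17.71 = 0, so ω_n = 4.208 rad/s and ζ = 1.6/(2·4.208) = 0.1901.
%OS = 100·exp(−πζ/√(1−ζ²)) = 100·exp(−π·0.1901/√0.9639) = 54.4%.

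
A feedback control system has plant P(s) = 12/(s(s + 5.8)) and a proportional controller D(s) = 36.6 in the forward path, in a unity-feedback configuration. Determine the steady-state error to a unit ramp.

The loop has one pole at the origin (type 1). Velocity error constant K_v = lim_{s→0} s·D(s)P(s) = 36.6·12/5.8 = 75.72.
Steady-state error to a unit ramp: e_ss = 1/K_v = 0.0132.

0.0132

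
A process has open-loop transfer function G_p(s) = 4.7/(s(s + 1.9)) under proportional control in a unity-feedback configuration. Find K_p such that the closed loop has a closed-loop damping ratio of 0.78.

K_p = 0.316

Closed-loop characteristic equation: s² + 1.9s + K_p·4.7 = 0.
So ω_n = √(4.7K_p) and 2ζω_n = 1.9, giving ζ = 1.9/(2√(4.7K_p)).
Setting ζ = 0.78: √(4.7K_p) = 1.9/(2·0.78) = 1.218, so K_p = 1.483/4.7 = 0.316.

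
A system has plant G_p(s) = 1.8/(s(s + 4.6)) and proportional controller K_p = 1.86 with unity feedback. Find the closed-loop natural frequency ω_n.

ω_n = 1.83 rad/s

The closed-loop denominator is s(s+4.6) + 1.86·1.8 = s² + 4.6s + 3.348.
Matching s² + 2ζω_n s + ω_n²: ω_n = √3.348 = 1.83 rad/s and 2ζω_n = 4.6, so ζ = 4.6/(2·1.83) = 1.26.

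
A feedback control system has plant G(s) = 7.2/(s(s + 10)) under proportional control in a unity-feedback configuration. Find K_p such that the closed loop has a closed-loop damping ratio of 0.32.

K_p = 33.9

Closed-loop characteristic equation: s² + 10s + K_p·7.2 = 0.
So ω_n = √(7.2K_p) and 2ζω_n = 10, giving ζ = 10/(2√(7.2K_p)).
Setting ζ = 0.32: √(7.2K_p) = 10/(2·0.32) = 15.62, so K_p = 244.1/7.2 = 33.9.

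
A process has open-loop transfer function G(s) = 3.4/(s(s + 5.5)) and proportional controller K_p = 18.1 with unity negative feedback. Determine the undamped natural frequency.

ω_n = 7.84 rad/s

With unity feedback the closed-loop characteristic equation is s² + 5.5s + 18.1·3.4 = s² + 5.5s + 61.54 = 0.
So ω_n² = 61.54 ⇒ ω_n = 7.845 rad/s, and ζ = 5.5/(2ω_n) = 0.351.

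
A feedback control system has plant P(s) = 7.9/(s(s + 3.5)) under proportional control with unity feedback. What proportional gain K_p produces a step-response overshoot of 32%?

From %OS = 100·exp(−πζ/√(1−ζ²)) = 32%, ζ = −ln(0.32)/√(π²+ln²(0.32)) = 0.341.
Characteristic equation s² + 3.5s + 7.9K_p = 0 gives ζ = 3.5/(2√(7.9K_p)).
Setting ζ = 0.341: √(7.9K_p) = 3.5/(2·0.341) = 5.133, so K_p = 26.34/7.9 = 3.33.

K_p = 3.33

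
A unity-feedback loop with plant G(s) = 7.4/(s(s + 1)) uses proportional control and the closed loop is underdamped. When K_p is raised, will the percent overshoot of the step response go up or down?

ζ = 1/(2√(7.4K_p)) decreases as K_p grows; lower damping means more overshoot.

increase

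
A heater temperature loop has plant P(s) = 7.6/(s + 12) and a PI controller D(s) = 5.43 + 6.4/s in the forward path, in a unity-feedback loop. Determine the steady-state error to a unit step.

The open loop D(s)P(s) has a pole at the origin (type 1), so the static position error constant is infinite and e_ss = 1/(1+∞) = 0.

0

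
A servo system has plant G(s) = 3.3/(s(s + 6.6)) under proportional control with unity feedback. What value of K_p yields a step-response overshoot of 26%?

From %OS = 100·exp(−πζ/√(1−ζ²)) = 26%, ζ = −ln(0.26)/√(π²+ln²(0.26)) = 0.3941.
Characteristic equation s² + 6.6s + 3.3K_p = 0 gives ζ = 6.6/(2√(3.3K_p)).
Setting ζ = 0.3941: √(3.3K_p) = 6.6/(2·0.3941) = 8.374, so K_p = 70.12/3.3 = 21.2.

K_p = 21.2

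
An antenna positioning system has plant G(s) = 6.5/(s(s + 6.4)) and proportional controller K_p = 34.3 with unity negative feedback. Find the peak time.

T_p = 0.215 s

Closed-loop characteristic equation: s² + 6.4s + 222.9 = 0, so ω_n = 14.93 rad/s and ζ = 6.4/(2·14.93) = 0.2143.
Damped frequency ω_d = ω_n√(1−ζ²) = 14.58 rad/s, so peak time T_p = π/ω_d = 0.215 s.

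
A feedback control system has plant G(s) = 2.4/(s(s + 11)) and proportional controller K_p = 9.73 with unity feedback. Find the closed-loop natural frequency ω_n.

With unity feedback the closed-loop characteristic equation is s² + 11s + 9.73·2.4 = s² + 11s + 23.35 = 0.
So ω_n² = 23.35 ⇒ ω_n = 4.832 rad/s, and ζ = 11/(2ω_n) = 1.14.

ω_n = 4.83 rad/s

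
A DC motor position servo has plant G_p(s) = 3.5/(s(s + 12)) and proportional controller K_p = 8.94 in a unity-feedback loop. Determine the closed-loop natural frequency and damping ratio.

With unity feedback the closed-loop characteristic equation is s² + 12s + 8.94·3.5 = s² + 12s + 31.29 = 0.
So ω_n² = 31.29 ⇒ ω_n = 5.594 rad/s, and ζ = 12/(2ω_n) = 1.07.

ω_n = 5.59 rad/s, ζ = 1.07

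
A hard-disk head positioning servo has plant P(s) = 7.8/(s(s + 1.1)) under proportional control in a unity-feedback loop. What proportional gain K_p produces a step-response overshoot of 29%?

K_p = 0.289

From %OS = 100·exp(−πζ/√(1−ζ²)) = 29%, ζ = −ln(0.29)/√(π²+ln²(0.29)) = 0.3666.
Characteristic equation s² + 1.1s + 7.8K_p = 0 gives ζ = 1.1/(2√(7.8K_p)).
Setting ζ = 0.3666: √(7.8K_p) = 1.1/(2·0.3666) = 1.5, so K_p = 2.251/7.8 = 0.289.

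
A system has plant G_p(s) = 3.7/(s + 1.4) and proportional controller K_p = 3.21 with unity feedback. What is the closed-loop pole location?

s = -13.28

Closed-loop transfer function: T(s) = K_p·G_p(s)/(1 + K_p·G_p(s)) = 11.88/(s + 1.4 + 11.88) = 11.88/(s + 13.28).
The closed-loop pole is at s = −13.28.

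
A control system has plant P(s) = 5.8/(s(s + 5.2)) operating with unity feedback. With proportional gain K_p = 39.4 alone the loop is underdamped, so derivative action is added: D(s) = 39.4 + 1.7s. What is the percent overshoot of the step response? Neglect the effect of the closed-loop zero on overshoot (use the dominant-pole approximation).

16.5%

Forward path: (39.4 + 1.7s)·5.8/(s(s+5.2)). The closed-loop characteristic equation is s² + (5.2 + 5.8·1.7)s + 5.8·39.4 = 0.
That is s² + 15.06s + 228.5 = 0, so ω_n = 15.12 rad/s and ζ = 15.06/(2·15.12) = 0.4981.
%OS = 100·exp(−πζ/√(1−ζ²)) = 16.5%.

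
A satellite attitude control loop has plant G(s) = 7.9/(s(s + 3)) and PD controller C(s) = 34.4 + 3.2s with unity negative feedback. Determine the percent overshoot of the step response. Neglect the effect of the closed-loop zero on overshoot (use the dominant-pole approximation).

0.529%

Forward path: (34.4 + 3.2s)·7.9/(s(s+3)). The closed-loop characteristic equation is s² + (3 + 7.9·3.2)s + 7.9·34.4 = 0.
That is s² + 28.28s + 271.8 = 0, so ω_n = 16.49 rad/s and ζ = 28.28/(2·16.49) = 0.8577.
%OS = 100·exp(−πζ/√(1−ζ²)) = 0.529%.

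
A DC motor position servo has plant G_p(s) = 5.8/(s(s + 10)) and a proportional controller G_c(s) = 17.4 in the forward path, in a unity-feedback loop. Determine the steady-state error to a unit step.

The open loop G_c(s)G_p(s) has a pole at the origin (type 1), so the static position error constant is infinite and e_ss = 1/(1+∞) = 0.

0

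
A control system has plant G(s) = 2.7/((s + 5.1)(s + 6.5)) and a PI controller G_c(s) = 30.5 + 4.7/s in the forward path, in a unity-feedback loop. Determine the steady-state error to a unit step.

0

The open loop G_c(s)G(s) has a pole at the origin (type 1), so the static position error constant is infinite and e_ss = 1/(1+∞) = 0.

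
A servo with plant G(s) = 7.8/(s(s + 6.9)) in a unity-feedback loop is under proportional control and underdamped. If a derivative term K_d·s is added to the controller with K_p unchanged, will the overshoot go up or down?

The derivative term adds K·K_d to the s-coefficient of the characteristic equation, raising 2ζω_n while ω_n is unchanged; ζ increases, so overshoot decreases.

decrease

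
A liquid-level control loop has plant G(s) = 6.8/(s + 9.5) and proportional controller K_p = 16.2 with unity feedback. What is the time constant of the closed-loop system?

τ = 0.00836 s

Closed-loop transfer function: T(s) = K_p·G(s)/(1 + K_p·G(s)) = 110.2/(s + 9.5 + 110.2) = 110.2/(s + 119.7).
Time constant τ = 1/119.7 = 0.00836 s.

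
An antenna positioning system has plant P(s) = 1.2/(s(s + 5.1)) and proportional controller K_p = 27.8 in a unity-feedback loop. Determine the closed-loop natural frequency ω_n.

ω_n = 5.78 rad/s

1 + K_p·P(s) = 0 gives s² + 5.1s + 33.36 = 0.
So ω_n² = 33.36 ⇒ ω_n = 5.776 rad/s, and ζ = 5.1/(2ω_n) = 0.441.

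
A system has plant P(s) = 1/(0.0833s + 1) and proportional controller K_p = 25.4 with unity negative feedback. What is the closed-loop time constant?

Closed loop: T(s) = K_p·P/(1+K_p·P) = 25.4/(0.0833s + 1 + 25.4), with pole at s = −(1 + 25.4)/0.0833 = −316.9.
Closed-loop time constant τ = 1/316.9 = 0.00316 s.

τ = 0.00316 s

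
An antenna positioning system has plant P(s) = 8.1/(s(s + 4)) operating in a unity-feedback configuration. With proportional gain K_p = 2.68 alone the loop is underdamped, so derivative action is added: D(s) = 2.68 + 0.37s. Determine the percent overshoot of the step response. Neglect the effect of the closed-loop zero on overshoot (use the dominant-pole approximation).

Forward path: (2.68 + 0.37s)·8.1/(s(s+4)). The closed-loop characteristic equation is s² + (4 + 8.1·0.37)s + 8.1·2.68 = 0.
That is s² + 6.997s + 21.71 = 0, so ω_n = 4.659 rad/s and ζ = 6.997/(2·4.659) = 0.7509.
%OS = 100·exp(−πζ/√(1−ζ²)) = 2.81%.

2.81%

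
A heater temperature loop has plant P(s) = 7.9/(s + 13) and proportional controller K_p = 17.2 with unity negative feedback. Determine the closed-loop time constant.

τ = 0.00672 s

Closed-loop transfer function: T(s) = K_p·P(s)/(1 + K_p·P(s)) = 135.9/(s + 13 + 135.9) = 135.9/(s + 148.9).
Time constant τ = 1/148.9 = 0.00672 s.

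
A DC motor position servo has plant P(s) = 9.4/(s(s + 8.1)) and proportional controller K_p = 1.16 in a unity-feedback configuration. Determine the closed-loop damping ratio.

ζ = 1.23

With unity feedback the closed-loop characteristic equation is s² + 8.1s + 1.16·9.4 = s² + 8.1s + 10.9 = 0.
Matching s² + 2ζω_n s + ω_n²: ω_n = √10.9 = 3.302 rad/s and 2ζω_n = 8.1, so ζ = 8.1/(2·3.302) = 1.23.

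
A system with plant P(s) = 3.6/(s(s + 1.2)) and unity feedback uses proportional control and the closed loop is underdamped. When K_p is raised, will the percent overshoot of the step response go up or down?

increase

ζ = 1.2/(2√(3.6K_p)) decreases as K_p grows; lower damping means more overshoot.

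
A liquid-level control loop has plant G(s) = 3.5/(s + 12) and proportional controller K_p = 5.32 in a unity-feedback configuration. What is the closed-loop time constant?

Closed-loop transfer function: T(s) = K_p·G(s)/(1 + K_p·G(s)) = 18.62/(s + 12 + 18.62) = 18.62/(s + 30.62).
Time constant τ = 1/30.62 = 0.0327 s.

τ = 0.0327 s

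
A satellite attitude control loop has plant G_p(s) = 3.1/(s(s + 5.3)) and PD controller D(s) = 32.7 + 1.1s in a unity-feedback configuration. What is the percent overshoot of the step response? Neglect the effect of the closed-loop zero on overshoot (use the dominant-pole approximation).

22.2%

Forward path: (32.7 + 1.1s)·3.1/(s(s+5.3)). The closed-loop characteristic equation is s² + (5.3 + 3.1·1.1)s + 3.1·32.7 = 0.
That is s² + 8.71s + 101.4 = 0, so ω_n = 10.07 rad/s and ζ = 8.71/(2·10.07) = 0.4325.
%OS = 100·exp(−πζ/√(1−ζ²)) = 22.2%.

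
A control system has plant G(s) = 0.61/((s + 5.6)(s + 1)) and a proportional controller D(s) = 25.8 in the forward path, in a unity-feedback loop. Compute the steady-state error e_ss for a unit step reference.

0.262

The loop is type 0. Static position error constant K_pos = D(0)·G(0) = 25.8·0.1089 = 2.81.
Steady-state error to a unit step: e_ss = 1/(1+K_pos) = 1/3.81 = 0.262.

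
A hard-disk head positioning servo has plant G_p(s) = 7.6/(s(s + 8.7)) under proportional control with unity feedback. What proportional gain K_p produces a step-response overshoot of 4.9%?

K_p = 5.19

From %OS = 100·exp(−πζ/√(1−ζ²)) = 4.9%, ζ = −ln(0.049)/√(π²+ln²(0.049)) = 0.6925.
Characteristic equation s² + 8.7s + 7.6K_p = 0 gives ζ = 8.7/(2√(7.6K_p)).
Setting ζ = 0.6925: √(7.6K_p) = 8.7/(2·0.6925) = 6.281, so K_p = 39.45/7.6 = 5.19.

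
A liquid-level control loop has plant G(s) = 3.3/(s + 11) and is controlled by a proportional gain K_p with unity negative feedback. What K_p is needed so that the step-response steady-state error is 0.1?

The loop is type 0, so e_ss(step) = 1/(1 + K_pos) with K_pos = K_p·G(0).
G(0) = 0.3. Require 1/(1 + K_p·0.3) = 0.1, so 1 + 0.3·K_p = 10.
K_p = (10 − 1)/0.3 = 30.

K_p = 30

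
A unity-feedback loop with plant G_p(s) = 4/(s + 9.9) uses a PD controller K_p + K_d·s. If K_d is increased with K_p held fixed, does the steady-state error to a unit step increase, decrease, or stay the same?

At s = 0 the derivative term contributes nothing: C(0) = K_p regardless of K_d, so K_pos = K_p·G_p(0) and e_ss are unchanged.

unchanged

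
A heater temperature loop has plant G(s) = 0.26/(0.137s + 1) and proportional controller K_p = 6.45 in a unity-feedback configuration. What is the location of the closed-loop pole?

Closed loop: T(s) = K_p·G/(1+K_p·G) = 1.677/(0.137s + 1 + 1.677), with pole at s = −(1 + 1.677)/0.137 = −19.54.

s = -19.54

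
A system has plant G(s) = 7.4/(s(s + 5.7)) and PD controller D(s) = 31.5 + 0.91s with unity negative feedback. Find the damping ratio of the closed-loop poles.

Forward path: (31.5 + 0.91s)·7.4/(s(s+5.7)). The closed-loop characteristic equation is s² + (5.7 + 7.4·0.91)s + 7.4·31.5 = 0.
That is s² + 12.43s + 233.1 = 0, so ω_n = 15.27 rad/s and ζ = 12.43/(2·15.27) = 0.4072.

ζ = 0.407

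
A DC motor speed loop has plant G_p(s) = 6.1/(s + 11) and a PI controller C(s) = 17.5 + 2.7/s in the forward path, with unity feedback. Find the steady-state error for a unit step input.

The open loop C(s)G_p(s) has a pole at the origin (type 1), so the static position error constant is infinite and e_ss = 1/(1+∞) = 0.

0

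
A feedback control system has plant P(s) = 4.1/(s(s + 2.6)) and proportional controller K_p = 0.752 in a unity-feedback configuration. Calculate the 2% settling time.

The closed-loop denominator s² + 2.6s + 3.083 gives ω_n = √3.083 = 1.756 and ζ = 2.6/(2ω_n) = 0.7404.
2% settling time T_s ≈ 4/(ζω_n) = 4/1.3 = 3.08 s.

T_s ≈ 3.08 s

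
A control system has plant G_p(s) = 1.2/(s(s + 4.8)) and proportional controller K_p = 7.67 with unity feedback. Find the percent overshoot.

1.72%

From 1 + K_pG_p(s) = 0: s² + 4.8s + 9.204 = 0 ⇒ ω_n = 3.034, ζ = 0.7911.
%OS = 100·exp(−πζ/√(1−ζ²)) = 100·exp(−π·0.7911/√0.3742) = 1.72%.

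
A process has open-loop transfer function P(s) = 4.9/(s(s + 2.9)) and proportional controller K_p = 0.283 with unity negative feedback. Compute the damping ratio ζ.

The closed-loop denominator is s(s+2.9) + 0.283·4.9 = s² + 2.9s + 1.387.
Matching s² + 2ζω_n s + ω_n²: ω_n = √1.387 = 1.178 rad/s and 2ζω_n = 2.9, so ζ = 2.9/(2·1.178) = 1.23.

ζ = 1.23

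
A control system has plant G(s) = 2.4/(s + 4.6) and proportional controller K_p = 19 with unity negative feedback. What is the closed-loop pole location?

Closed-loop transfer function: T(s) = K_p·G(s)/(1 + K_p·G(s)) = 45.6/(s + 4.6 + 45.6) = 45.6/(s + 50.2).
The closed-loop pole is at s = −50.2.

s = -50.2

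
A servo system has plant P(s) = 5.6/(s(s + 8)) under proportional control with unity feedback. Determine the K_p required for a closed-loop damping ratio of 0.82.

K_p = 4.25

Closed-loop characteristic equation: s² + 8s + K_p·5.6 = 0.
So ω_n = √(5.6K_p) and 2ζω_n = 8, giving ζ = 8/(2√(5.6K_p)).
Setting ζ = 0.82: √(5.6K_p) = 8/(2·0.82) = 4.878, so K_p = 23.8/5.6 = 4.25.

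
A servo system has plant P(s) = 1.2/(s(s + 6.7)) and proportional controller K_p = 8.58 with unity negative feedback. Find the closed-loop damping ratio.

ζ = 1.04

With unity feedback the closed-loop characteristic equation is s² + 6.7s + 8.58·1.2 = s² + 6.7s + 10.3 = 0.
Matching s² + 2ζω_n s + ω_n²: ω_n = √10.3 = 3.209 rad/s and 2ζω_n = 6.7, so ζ = 6.7/(2·3.209) = 1.04.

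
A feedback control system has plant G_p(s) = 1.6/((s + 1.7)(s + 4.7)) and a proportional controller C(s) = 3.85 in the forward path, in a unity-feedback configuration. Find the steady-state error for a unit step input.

The loop is type 0. Static position error constant K_pos = C(0)·G_p(0) = 3.85·0.2003 = 0.771.
Steady-state error to a unit step: e_ss = 1/(1+K_pos) = 1/1.771 = 0.565.

0.565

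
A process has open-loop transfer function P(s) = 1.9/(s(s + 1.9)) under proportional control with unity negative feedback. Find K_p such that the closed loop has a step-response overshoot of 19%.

K_p = 2.17

From %OS = 100·exp(−πζ/√(1−ζ²)) = 19%, ζ = −ln(0.19)/√(π²+ln²(0.19)) = 0.4673.
Characteristic equation s² + 1.9s + 1.9K_p = 0 gives ζ = 1.9/(2√(1.9K_p)).
Setting ζ = 0.4673: √(1.9K_p) = 1.9/(2·0.4673) = 2.033, so K_p = 4.132/1.9 = 2.17.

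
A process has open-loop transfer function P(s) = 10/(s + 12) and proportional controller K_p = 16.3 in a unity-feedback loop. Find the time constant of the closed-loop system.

Closed-loop transfer function: T(s) = K_p·P(s)/(1 + K_p·P(s)) = 163/(s + 12 + 163) = 163/(s + 175).
Time constant τ = 1/175 = 0.00571 s.

τ = 0.00571 s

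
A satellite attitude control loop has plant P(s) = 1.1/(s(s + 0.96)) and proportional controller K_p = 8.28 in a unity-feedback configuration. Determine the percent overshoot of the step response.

60.3%

The closed-loop denominator s² + 0.96s + 9.108 gives ω_n = √9.108 = 3.018 and ζ = 0.96/(2ω_n) = 0.159.
%OS = 100·exp(−πζ/√(1−ζ²)) = 100·exp(−π·0.159/√0.9747) = 60.3%.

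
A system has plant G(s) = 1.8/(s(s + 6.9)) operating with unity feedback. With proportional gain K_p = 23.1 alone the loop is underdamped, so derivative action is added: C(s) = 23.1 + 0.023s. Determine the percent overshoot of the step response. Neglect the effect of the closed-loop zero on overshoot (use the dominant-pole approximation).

13.4%

Forward path: (23.1 + 0.023s)·1.8/(s(s+6.9)). The closed-loop characteristic equation is s² + (6.9 + 1.8·0.023)s + 1.8·23.1 = 0.
That is s² + 6.941s + 41.58 = 0, so ω_n = 6.448 rad/s and ζ = 6.941/(2·6.448) = 0.5382.
%OS = 100·exp(−πζ/√(1−ζ²)) = 13.4%.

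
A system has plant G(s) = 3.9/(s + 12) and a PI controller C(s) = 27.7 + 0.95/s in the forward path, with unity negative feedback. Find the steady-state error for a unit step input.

0

The open loop C(s)G(s) has a pole at the origin (type 1), so the static position error constant is infinite and e_ss = 1/(1+∞) = 0.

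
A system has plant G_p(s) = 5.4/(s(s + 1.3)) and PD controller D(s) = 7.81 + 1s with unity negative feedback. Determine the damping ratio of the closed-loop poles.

Forward path: (7.81 + 1s)·5.4/(s(s+1.3)). The closed-loop characteristic equation is s² + (1.3 + 5.4·1)s + 5.4·7.81 = 0.
That is s² + 6.7s + 42.17 = 0, so ω_n = 6.494 rad/s and ζ = 6.7/(2·6.494) = 0.5158.

ζ = 0.516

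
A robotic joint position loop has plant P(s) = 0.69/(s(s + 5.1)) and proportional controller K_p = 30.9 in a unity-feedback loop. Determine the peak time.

T_p = 0.816 s

From 1 + K_pP(s) = 0: s² + 5.1s + 21.32 = 0 ⇒ ω_n = 4.617, ζ = 0.5523.
Damped frequency ω_d = ω_n√(1−ζ²) = 3.849 rad/s, so peak time T_p = π/ω_d = 0.816 s.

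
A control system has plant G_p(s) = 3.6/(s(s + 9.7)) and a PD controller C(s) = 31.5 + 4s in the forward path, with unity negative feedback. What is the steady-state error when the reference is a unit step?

0

The open loop C(s)G_p(s) has a pole at the origin (type 1), so the static position error constant is infinite and e_ss = 1/(1+∞) = 0.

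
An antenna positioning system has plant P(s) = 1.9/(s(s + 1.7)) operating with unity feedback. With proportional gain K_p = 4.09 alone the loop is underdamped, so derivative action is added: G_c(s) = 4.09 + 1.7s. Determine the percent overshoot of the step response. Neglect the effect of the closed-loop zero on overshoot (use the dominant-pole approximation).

Forward path: (4.09 + 1.7s)·1.9/(s(s+1.7)). The closed-loop characteristic equation is s² + (1.7 + 1.9·1.7)s + 1.9·4.09 = 0.
That is s² + 4.93s + 7.771 = 0, so ω_n = 2.788 rad/s and ζ = 4.93/(2·2.788) = 0.8843.
%OS = 100·exp(−πζ/√(1−ζ²)) = 0.261%.

0.261%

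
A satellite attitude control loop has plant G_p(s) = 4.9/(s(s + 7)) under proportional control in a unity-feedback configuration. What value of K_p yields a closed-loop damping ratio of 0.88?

Closed-loop characteristic equation: s² + 7s + K_p·4.9 = 0.
So ω_n = √(4.9K_p) and 2ζω_n = 7, giving ζ = 7/(2√(4.9K_p)).
Setting ζ = 0.88: √(4.9K_p) = 7/(2·0.88) = 3.977, so K_p = 15.82/4.9 = 3.23.

K_p = 3.23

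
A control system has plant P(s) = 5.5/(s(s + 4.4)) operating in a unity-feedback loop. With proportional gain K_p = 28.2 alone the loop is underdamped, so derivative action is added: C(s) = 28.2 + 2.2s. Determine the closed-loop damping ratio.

Forward path: (28.2 + 2.2s)·5.5/(s(s+4.4)). The closed-loop characteristic equation is s² + (4.4 + 5.5·2.2)s + 5.5·28.2 = 0.
That is s² + 16.5s + 155.1 = 0, so ω_n = 12.45 rad/s and ζ = 16.5/(2·12.45) = 0.6624.

ζ = 0.662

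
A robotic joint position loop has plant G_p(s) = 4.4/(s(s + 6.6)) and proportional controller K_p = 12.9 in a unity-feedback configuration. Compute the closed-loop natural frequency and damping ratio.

ω_n = 7.53 rad/s, ζ = 0.438

1 + K_p·G_p(s) = 0 gives s² + 6.6s + 56.76 = 0.
So ω_n² = 56.76 ⇒ ω_n = 7.534 rad/s, and ζ = 6.6/(2ω_n) = 0.438.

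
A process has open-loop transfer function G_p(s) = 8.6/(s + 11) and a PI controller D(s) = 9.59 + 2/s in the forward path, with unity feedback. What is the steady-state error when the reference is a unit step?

0

The open loop D(s)G_p(s) has a pole at the origin (type 1), so the static position error constant is infinite and e_ss = 1/(1+∞) = 0.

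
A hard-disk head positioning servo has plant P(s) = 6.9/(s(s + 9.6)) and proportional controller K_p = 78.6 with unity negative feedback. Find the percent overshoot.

51.6%

From 1 + K_pP(s) = 0: s² + 9.6s + 542.3 = 0 ⇒ ω_n = 23.29, ζ = 0.2061.
%OS = 100·exp(−πζ/√(1−ζ²)) = 100·exp(−π·0.2061/√0.9575) = 51.6%.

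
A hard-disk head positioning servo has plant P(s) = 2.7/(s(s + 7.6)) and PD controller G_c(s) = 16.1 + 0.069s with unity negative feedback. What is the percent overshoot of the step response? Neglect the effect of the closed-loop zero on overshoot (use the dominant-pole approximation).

10%

Forward path: (16.1 + 0.069s)·2.7/(s(s+7.6)). The closed-loop characteristic equation is s² + (7.6 + 2.7·0.069)s + 2.7·16.1 = 0.
That is s² + 7.786s + 43.47 = 0, so ω_n = 6.593 rad/s and ζ = 7.786/(2·6.593) = 0.5905.
%OS = 100·exp(−πζ/√(1−ζ²)) = 10%.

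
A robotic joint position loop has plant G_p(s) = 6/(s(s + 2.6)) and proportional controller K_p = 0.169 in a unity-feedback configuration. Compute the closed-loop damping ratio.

ζ = 1.29

1 + K_p·G_p(s) = 0 gives s² + 2.6s + 1.014 = 0.
So ω_n² = 1.014 ⇒ ω_n = 1.007 rad/s, and ζ = 2.6/(2ω_n) = 1.29.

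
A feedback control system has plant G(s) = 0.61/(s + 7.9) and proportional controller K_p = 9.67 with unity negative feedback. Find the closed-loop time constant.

Closed-loop transfer function: T(s) = K_p·G(s)/(1 + K_p·G(s)) = 5.899/(s + 7.9 + 5.899) = 5.899/(s + 13.8).
Time constant τ = 1/13.8 = 0.0725 s.

τ = 0.0725 s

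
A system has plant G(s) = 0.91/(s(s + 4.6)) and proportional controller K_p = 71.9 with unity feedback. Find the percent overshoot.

39.4%

The closed-loop denominator s² + 4.6s + 65.43 gives ω_n = √65.43 = 8.089 and ζ = 4.6/(2ω_n) = 0.2843.
%OS = 100·exp(−πζ/√(1−ζ²)) = 100·exp(−π·0.2843/√0.9191) = 39.4%.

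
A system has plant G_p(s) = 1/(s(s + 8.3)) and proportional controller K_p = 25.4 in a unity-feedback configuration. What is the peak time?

Closed-loop characteristic equation: s² + 8.3s + 25.4 = 0, so ω_n = 5.04 rad/s and ζ = 8.3/(2·5.04) = 0.8234.
Damped frequency ω_d = ω_n√(1−ζ²) = 2.86 rad/s, so peak time T_p = π/ω_d = 1.1 s.

T_p = 1.1 s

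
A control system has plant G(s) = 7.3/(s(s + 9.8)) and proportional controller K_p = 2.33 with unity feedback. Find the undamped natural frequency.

With unity feedback the closed-loop characteristic equation is s² + 9.8s + 2.33·7.3 = s² + 9.8s + 17.01 = 0.
Matching s² + 2ζω_n s + ω_n²: ω_n = √17.01 = 4.124 rad/s and 2ζω_n = 9.8, so ζ = 9.8/(2·4.124) = 1.19.

ω_n = 4.12 rad/s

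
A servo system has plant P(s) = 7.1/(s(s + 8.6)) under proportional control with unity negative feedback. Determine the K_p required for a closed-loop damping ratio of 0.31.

Closed-loop characteristic equation: s² + 8.6s + K_p·7.1 = 0.
So ω_n = √(7.1K_p) and 2ζω_n = 8.6, giving ζ = 8.6/(2√(7.1K_p)).
Setting ζ = 0.31: √(7.1K_p) = 8.6/(2·0.31) = 13.87, so K_p = 192.4/7.1 = 27.1.

K_p = 27.1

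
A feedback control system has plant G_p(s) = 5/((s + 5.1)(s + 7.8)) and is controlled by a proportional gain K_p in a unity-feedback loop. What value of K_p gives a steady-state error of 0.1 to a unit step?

K_p = 71.6

For a type-0 loop with proportional control, e_ss = 1/(1 + K_p·G_p(0)).
G_p(0) = 0.1257. Require 1/(1 + K_p·0.1257) = 0.1, so 1 + 0.1257·K_p = 10.
K_p = (10 − 1)/0.1257 = 71.6.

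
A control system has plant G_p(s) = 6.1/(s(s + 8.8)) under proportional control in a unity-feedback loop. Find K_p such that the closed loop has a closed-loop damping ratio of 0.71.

K_p = 6.3

Closed-loop characteristic equation: s² + 8.8s + K_p·6.1 = 0.
So ω_n = √(6.1K_p) and 2ζω_n = 8.8, giving ζ = 8.8/(2√(6.1K_p)).
Setting ζ = 0.71: √(6.1K_p) = 8.8/(2·0.71) = 6.197, so K_p = 38.41/6.1 = 6.3.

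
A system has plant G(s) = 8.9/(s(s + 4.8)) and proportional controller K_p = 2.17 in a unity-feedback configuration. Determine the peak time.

From 1 + K_pG(s) = 0: s² + 4.8s + 19.31 = 0 ⇒ ω_n = 4.395, ζ = 0.5461.
Damped frequency ω_d = ω_n√(1−ζ²) = 3.681 rad/s, so peak time T_p = π/ω_d = 0.853 s.

T_p = 0.853 s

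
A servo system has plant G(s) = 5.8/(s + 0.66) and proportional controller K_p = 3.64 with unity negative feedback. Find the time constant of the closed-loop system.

τ = 0.0459 s

Closed-loop transfer function: T(s) = K_p·G(s)/(1 + K_p·G(s)) = 21.11/(s + 0.66 + 21.11) = 21.11/(s + 21.77).
Time constant τ = 1/21.77 = 0.0459 s.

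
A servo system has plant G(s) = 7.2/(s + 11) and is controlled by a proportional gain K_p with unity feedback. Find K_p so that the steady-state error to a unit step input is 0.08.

K_p = 17.6

Steady-state error for a unit step on this type-0 loop is 1/(1 + K_p·G(0)).
G(0) = 0.6545. Require 1/(1 + K_p·0.6545) = 0.08, so 1 + 0.6545·K_p = 12.5.
K_p = (12.5 − 1)/0.6545 = 17.6.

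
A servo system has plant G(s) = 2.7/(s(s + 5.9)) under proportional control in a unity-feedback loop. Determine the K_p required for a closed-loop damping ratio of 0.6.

K_p = 8.95

Closed-loop characteristic equation: s² + 5.9s + K_p·2.7 = 0.
So ω_n = √(2.7K_p) and 2ζω_n = 5.9, giving ζ = 5.9/(2√(2.7K_p)).
Setting ζ = 0.6: √(2.7K_p) = 5.9/(2·0.6) = 4.917, so K_p = 24.17/2.7 = 8.95.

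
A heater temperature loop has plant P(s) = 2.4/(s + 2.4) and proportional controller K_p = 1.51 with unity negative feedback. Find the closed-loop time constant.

τ = 0.166 s

Closed-loop transfer function: T(s) = K_p·P(s)/(1 + K_p·P(s)) = 3.624/(s + 2.4 + 3.624) = 3.624/(s + 6.024).
Time constant τ = 1/6.024 = 0.166 s.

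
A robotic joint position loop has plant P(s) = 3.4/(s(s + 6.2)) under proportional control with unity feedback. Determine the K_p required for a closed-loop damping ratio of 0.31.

K_p = 29.4

Closed-loop characteristic equation: s² + 6.2s + K_p·3.4 = 0.
So ω_n = √(3.4K_p) and 2ζω_n = 6.2, giving ζ = 6.2/(2√(3.4K_p)).
Setting ζ = 0.31: √(3.4K_p) = 6.2/(2·0.31) = 10, so K_p = 100/3.4 = 29.4.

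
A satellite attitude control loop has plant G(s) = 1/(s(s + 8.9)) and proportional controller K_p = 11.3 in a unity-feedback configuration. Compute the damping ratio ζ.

1 + K_p·G(s) = 0 gives s² + 8.9s + 11.3 = 0.
Matching s² + 2ζω_n s + ω_n²: ω_n = √11.3 = 3.362 rad/s and 2ζω_n = 8.9, so ζ = 8.9/(2·3.362) = 1.32.

ζ = 1.32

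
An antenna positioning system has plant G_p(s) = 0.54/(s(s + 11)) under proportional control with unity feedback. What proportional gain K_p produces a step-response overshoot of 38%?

From %OS = 100·exp(−πζ/√(1−ζ²)) = 38%, ζ = −ln(0.38)/√(π²+ln²(0.38)) = 0.2943.
Characteristic equation s² + 11s + 0.54K_p = 0 gives ζ = 11/(2√(0.54K_p)).
Setting ζ = 0.2943: √(0.54K_p) = 11/(2·0.2943) = 18.69, so K_p = 349.1/0.54 = 647.

K_p = 647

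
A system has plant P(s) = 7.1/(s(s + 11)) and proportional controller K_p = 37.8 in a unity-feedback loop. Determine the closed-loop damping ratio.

ζ = 0.336

The closed-loop denominator is s(s+11) + 37.8·7.1 = s² + 11s + 268.4.
Matching s² + 2ζω_n s + ω_n²: ω_n = √268.4 = 16.38 rad/s and 2ζω_n = 11, so ζ = 11/(2·16.38) = 0.336.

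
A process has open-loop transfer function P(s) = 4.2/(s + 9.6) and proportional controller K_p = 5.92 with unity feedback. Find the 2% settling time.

Closed-loop transfer function: T(s) = K_p·P(s)/(1 + K_p·P(s)) = 24.86/(s + 9.6 + 24.86) = 24.86/(s + 34.46).
Time constant τ = 1/34.46 = 0.02902 s, so the 2% settling time is about 4τ = 0.116 s.

T_s ≈ 0.116 s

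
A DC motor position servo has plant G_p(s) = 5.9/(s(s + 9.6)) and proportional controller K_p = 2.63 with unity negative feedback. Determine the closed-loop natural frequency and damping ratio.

ω_n = 3.94 rad/s, ζ = 1.22

1 + K_p·G_p(s) = 0 gives s² + 9.6s + 15.52 = 0.
So ω_n² = 15.52 ⇒ ω_n = 3.939 rad/s, and ζ = 9.6/(2ω_n) = 1.22.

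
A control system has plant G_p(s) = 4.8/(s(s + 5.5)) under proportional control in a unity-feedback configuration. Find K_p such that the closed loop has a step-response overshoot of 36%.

From %OS = 100·exp(−πζ/√(1−ζ²)) = 36%, ζ = −ln(0.36)/√(π²+ln²(0.36)) = 0.3093.
Characteristic equation s² + 5.5s + 4.8K_p = 0 gives ζ = 5.5/(2√(4.8K_p)).
Setting ζ = 0.3093: √(4.8K_p) = 5.5/(2·0.3093) = 8.892, so K_p = 79.07/4.8 = 16.5.

K_p = 16.5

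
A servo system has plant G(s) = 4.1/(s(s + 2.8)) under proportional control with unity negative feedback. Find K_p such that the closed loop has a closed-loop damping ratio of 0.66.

Closed-loop characteristic equation: s² + 2.8s + K_p·4.1 = 0.
So ω_n = √(4.1K_p) and 2ζω_n = 2.8, giving ζ = 2.8/(2√(4.1K_p)).
Setting ζ = 0.66: √(4.1K_p) = 2.8/(2·0.66) = 2.121, so K_p = 4.5/4.1 = 1.1.

K_p = 1.1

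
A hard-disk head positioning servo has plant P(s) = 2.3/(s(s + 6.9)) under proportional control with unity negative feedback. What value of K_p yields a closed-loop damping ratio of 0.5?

K_p = 20.7

Closed-loop characteristic equation: s² + 6.9s + K_p·2.3 = 0.
So ω_n = √(2.3K_p) and 2ζω_n = 6.9, giving ζ = 6.9/(2√(2.3K_p)).
Setting ζ = 0.5: √(2.3K_p) = 6.9/(2·0.5) = 6.9, so K_p = 47.61/2.3 = 20.7.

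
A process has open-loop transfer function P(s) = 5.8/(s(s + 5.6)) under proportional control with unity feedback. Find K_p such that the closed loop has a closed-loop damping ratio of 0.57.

K_p = 4.16

Closed-loop characteristic equation: s² + 5.6s + K_p·5.8 = 0.
So ω_n = √(5.8K_p) and 2ζω_n = 5.6, giving ζ = 5.6/(2√(5.8K_p)).
Setting ζ = 0.57: √(5.8K_p) = 5.6/(2·0.57) = 4.912, so K_p = 24.13/5.8 = 4.16.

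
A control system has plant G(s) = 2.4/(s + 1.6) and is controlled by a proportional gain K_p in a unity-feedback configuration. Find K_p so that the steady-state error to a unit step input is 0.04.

The loop is type 0, so e_ss(step) = 1/(1 + K_pos) with K_pos = K_p·G(0).
G(0) = 1.5. Require 1/(1 + K_p·1.5) = 0.04, so 1 + 1.5·K_p = 25.
K_p = (25 − 1)/1.5 = 16.

K_p = 16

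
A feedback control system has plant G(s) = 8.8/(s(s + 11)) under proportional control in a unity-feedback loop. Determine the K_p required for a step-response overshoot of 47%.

From %OS = 100·exp(−πζ/√(1−ζ²)) = 47%, ζ = −ln(0.47)/√(π²+ln²(0.47)) = 0.2337.
Characteristic equation s² + 11s + 8.8K_p = 0 gives ζ = 11/(2√(8.8K_p)).
Setting ζ = 0.2337: √(8.8K_p) = 11/(2·0.2337) = 23.54, so K_p = 554/8.8 = 63.

K_p = 63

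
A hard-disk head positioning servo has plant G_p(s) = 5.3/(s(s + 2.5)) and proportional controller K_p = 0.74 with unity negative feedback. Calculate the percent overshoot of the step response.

From 1 + K_pG_p(s) = 0: s² + 2.5s + 3.922 = 0 ⇒ ω_n = 1.98, ζ = 0.6312.
%OS = 100·exp(−πζ/√(1−ζ²)) = 100·exp(−π·0.6312/√0.6016) = 7.76%.

7.76%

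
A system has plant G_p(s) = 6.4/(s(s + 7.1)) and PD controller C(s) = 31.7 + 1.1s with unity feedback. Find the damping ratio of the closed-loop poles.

ζ = 0.496

Forward path: (31.7 + 1.1s)·6.4/(s(s+7.1)). The closed-loop characteristic equation is s² + (7.1 + 6.4·1.1)s + 6.4·31.7 = 0.
That is s² + 14.14s + 202.9 = 0, so ω_n = 14.24 rad/s and ζ = 14.14/(2·14.24) = 0.4964.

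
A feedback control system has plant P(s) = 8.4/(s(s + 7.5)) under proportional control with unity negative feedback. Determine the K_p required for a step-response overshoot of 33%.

K_p = 15.1

From %OS = 100·exp(−πζ/√(1−ζ²)) = 33%, ζ = −ln(0.33)/√(π²+ln²(0.33)) = 0.3328.
Characteristic equation s² + 7.5s + 8.4K_p = 0 gives ζ = 7.5/(2√(8.4K_p)).
Setting ζ = 0.3328: √(8.4K_p) = 7.5/(2·0.3328) = 11.27, so K_p = 127/8.4 = 15.1.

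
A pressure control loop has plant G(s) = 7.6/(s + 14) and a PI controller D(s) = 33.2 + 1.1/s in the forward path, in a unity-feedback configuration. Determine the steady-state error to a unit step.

0

The open loop D(s)G(s) has a pole at the origin (type 1), so the static position error constant is infinite and e_ss = 1/(1+∞) = 0.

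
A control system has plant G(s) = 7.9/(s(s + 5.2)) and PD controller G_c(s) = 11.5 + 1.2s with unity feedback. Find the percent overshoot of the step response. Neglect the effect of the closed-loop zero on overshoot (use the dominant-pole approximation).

Forward path: (11.5 + 1.2s)·7.9/(s(s+5.2)). The closed-loop characteristic equation is s² + (5.2 + 7.9·1.2)s + 7.9·11.5 = 0.
That is s² + 14.68s + 90.85 = 0, so ω_n = 9.532 rad/s and ζ = 14.68/(2·9.532) = 0.7701.
%OS = 100·exp(−πζ/√(1−ζ²)) = 2.25%.

2.25%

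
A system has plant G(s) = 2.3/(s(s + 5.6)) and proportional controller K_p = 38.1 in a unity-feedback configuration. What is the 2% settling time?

T_s ≈ 1.43 s

The closed-loop denominator s² + 5.6s + 87.63 gives ω_n = √87.63 = 9.361 and ζ = 5.6/(2ω_n) = 0.2991.
2% settling time T_s ≈ 4/(ζω_n) = 4/2.8 = 1.43 s.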